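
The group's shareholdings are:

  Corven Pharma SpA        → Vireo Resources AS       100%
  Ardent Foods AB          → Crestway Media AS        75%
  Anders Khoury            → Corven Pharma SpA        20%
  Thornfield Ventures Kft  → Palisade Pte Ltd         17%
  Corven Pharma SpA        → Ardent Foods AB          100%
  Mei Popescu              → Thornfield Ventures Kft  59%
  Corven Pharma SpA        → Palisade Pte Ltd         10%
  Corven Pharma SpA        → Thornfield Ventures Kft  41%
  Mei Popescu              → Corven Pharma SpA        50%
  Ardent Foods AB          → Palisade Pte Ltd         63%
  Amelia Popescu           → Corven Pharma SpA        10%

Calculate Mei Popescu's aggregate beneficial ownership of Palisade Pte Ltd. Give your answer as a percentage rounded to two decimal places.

Mei reaches Palisade along 4 paths.
Via Corven → Ardent: 50% × 100% × 63% = 31.5%.
Via Corven: 50% × 10% = 5%.
Via Corven → Thornfield: 50% × 41% × 17% = 3.485%.
Via Thornfield: 59% × 17% = 10.03%.
Total: 31.5% + 5% + 3.485% + 10.03% = 50.015%.
Rounded: 50.02%.

50.02%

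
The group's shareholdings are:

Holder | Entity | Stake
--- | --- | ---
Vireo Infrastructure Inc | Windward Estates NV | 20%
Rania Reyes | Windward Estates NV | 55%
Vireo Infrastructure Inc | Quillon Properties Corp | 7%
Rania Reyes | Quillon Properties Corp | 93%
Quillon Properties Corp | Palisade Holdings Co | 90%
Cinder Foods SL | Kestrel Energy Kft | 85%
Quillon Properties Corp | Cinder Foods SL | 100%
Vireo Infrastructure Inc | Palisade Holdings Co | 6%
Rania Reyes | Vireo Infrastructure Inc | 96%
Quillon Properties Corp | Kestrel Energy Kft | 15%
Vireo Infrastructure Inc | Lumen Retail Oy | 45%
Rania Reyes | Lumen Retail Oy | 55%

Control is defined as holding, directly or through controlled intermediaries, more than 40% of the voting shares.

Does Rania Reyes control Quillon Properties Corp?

Rania holds 96% of Vireo, so Rania controls Vireo.
Vireo and Rania together hold 7% + 93% = 100% of Quillon, so Rania controls Quillon.

Yes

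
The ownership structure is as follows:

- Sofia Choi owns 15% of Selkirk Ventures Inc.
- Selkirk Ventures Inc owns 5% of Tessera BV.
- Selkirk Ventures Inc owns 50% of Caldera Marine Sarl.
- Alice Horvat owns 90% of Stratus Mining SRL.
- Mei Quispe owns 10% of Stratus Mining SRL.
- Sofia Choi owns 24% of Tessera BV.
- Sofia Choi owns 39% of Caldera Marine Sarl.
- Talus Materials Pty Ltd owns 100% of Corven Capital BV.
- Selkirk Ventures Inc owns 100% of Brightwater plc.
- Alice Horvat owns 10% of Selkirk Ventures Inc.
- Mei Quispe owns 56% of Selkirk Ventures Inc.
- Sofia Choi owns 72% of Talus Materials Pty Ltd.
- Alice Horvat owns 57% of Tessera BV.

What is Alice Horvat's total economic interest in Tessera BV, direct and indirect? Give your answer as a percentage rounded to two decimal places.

Alice reaches Tessera along 2 paths.
Direct stake: 57% = 57%.
Via Selkirk: 10% × 5% = 0.5%.
Total: 57% + 0.5% = 57.5%.
Rounded: 57.50%.

57.50%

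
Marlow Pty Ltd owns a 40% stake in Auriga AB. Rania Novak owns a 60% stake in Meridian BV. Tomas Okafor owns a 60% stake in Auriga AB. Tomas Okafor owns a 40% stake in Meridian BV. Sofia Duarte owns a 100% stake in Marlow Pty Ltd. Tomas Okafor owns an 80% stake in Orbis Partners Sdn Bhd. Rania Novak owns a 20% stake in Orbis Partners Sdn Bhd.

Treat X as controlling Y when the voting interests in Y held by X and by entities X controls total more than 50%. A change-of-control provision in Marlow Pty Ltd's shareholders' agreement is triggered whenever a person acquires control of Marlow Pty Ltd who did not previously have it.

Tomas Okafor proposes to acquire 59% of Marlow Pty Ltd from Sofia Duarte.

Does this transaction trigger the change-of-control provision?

Yes

The purchase adds only to Tomas's holdings (Sofia's stake shrinks), so Tomas is the only person who could newly come to control Marlow.
Tomas holds 60% of Auriga, so Tomas controls Auriga.
Tomas holds 80% of Orbis, so Tomas controls Orbis.
Neither Tomas nor any entity Tomas controls holds any voting interest in Marlow.
So before the transaction, Tomas does not control Marlow.
After the purchase, Tomas holds 59% of Marlow directly, and Sofia's stake falls to 41%.
Tomas holds 59% of Marlow, so Tomas controls Marlow.
Tomas did not control Marlow before and does after, so the clause is triggered.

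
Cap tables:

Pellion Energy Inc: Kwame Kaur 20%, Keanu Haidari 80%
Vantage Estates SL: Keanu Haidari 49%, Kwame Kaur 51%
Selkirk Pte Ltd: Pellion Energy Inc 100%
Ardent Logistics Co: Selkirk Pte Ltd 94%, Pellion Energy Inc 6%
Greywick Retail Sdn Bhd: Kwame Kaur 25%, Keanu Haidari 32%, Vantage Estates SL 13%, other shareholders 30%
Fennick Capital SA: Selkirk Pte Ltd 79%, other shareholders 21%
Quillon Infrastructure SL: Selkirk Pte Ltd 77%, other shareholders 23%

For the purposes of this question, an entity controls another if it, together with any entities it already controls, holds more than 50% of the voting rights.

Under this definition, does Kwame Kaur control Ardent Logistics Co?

Kwame holds 51% of Vantage, so Kwame controls Vantage.
Neither Kwame nor any entity Kwame controls holds any voting interest in Ardent.
So Kwame does not control Ardent.

No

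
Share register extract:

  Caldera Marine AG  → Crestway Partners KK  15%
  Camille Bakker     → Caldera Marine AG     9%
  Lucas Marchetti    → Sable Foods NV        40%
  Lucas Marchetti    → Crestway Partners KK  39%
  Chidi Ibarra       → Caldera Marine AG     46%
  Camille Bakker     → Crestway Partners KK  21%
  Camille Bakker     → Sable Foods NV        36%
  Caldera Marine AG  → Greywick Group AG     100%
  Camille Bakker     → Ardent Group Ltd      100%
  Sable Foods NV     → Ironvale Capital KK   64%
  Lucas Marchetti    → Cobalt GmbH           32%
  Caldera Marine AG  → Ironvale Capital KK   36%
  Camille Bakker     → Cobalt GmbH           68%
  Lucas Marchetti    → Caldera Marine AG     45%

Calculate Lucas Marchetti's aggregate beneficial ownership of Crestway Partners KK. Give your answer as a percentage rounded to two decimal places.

Lucas reaches Crestway along 2 paths.
Via Caldera: 45% × 15% = 6.75%.
Direct stake: 39% = 39%.
Total: 6.75% + 39% = 45.75%.

45.75%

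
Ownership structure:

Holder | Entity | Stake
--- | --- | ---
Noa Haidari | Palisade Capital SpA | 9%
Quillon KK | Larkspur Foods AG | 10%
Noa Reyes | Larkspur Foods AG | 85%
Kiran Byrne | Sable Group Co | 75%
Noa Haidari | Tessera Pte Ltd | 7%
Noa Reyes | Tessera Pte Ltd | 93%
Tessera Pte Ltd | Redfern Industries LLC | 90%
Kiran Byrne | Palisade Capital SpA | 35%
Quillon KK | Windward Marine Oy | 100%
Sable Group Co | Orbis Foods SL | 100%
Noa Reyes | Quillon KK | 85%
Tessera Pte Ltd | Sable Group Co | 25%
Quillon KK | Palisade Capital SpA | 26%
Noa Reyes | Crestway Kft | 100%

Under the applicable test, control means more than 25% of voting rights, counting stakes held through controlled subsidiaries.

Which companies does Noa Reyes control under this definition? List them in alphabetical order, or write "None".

Crestway Kft, Larkspur Foods AG, Palisade Capital SpA, Quillon KK, Redfern Industries LLC, Tessera Pte Ltd, Windward Marine Oy

Noa Reyes holds 93% of Tessera, so Noa Reyes controls Tessera.
Noa Reyes holds 85% of Quillon, so Noa Reyes controls Quillon.
Noa Reyes holds 100% of Crestway, so Noa Reyes controls Crestway.
Noa Reyes and Quillon together hold 85% + 10% = 95% of Larkspur, so Noa Reyes controls Larkspur.
Quillon holds 100% of Windward, so Noa Reyes controls Windward.
Quillon holds 26% of Palisade, so Noa Reyes controls Palisade.
Tessera holds 90% of Redfern, so Noa Reyes controls Redfern.
No other company's threshold is met.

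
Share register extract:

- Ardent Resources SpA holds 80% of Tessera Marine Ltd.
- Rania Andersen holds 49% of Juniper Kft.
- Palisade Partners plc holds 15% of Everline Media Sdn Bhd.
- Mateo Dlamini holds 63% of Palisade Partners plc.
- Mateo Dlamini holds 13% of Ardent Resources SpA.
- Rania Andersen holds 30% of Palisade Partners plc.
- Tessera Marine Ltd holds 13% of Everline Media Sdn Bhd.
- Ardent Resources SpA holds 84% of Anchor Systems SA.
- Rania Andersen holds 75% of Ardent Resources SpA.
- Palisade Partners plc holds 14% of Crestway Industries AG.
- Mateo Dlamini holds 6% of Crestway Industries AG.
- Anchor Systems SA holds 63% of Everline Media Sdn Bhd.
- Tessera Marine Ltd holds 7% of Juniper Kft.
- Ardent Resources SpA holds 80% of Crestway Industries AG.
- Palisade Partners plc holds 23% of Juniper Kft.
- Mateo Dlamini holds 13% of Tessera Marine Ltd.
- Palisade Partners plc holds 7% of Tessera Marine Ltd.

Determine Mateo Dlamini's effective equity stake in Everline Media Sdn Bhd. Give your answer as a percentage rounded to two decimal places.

19.94%

Mateo reaches Everline along 5 paths.
Via Ardent → Anchor: 13% × 84% × 63% = 6.8796%.
Via Palisade: 63% × 15% = 9.45%.
Via Palisade → Tessera: 63% × 7% × 13% = 0.5733%.
Via Ardent → Tessera: 13% × 80% × 13% = 1.352%.
Via Tessera: 13% × 13% = 1.69%.
Total: 6.8796% + 9.45% + 0.5733% + 1.352% + 1.69% = 19.9449%.
Rounded: 19.94%.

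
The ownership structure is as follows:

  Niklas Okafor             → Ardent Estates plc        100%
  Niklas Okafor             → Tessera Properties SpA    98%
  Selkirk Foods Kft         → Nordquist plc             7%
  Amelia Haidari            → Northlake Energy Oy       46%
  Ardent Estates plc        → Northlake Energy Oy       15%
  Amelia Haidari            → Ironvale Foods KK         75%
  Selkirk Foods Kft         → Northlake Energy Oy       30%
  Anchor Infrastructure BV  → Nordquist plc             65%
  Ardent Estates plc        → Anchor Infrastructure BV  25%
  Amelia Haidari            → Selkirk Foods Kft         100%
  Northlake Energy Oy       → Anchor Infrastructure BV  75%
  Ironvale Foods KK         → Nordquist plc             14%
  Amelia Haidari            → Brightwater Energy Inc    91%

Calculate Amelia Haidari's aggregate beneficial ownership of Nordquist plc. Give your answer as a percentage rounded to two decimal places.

54.55%

Amelia reaches Nordquist along 4 paths.
Via Selkirk → Northlake → Anchor: 100% × 30% × 75% × 65% = 14.625%.
Via Northlake → Anchor: 46% × 75% × 65% = 22.425%.
Via Ironvale: 75% × 14% = 10.5%.
Via Selkirk: 100% × 7% = 7%.
Total: 14.625% + 22.425% + 10.5% + 7% = 54.55%.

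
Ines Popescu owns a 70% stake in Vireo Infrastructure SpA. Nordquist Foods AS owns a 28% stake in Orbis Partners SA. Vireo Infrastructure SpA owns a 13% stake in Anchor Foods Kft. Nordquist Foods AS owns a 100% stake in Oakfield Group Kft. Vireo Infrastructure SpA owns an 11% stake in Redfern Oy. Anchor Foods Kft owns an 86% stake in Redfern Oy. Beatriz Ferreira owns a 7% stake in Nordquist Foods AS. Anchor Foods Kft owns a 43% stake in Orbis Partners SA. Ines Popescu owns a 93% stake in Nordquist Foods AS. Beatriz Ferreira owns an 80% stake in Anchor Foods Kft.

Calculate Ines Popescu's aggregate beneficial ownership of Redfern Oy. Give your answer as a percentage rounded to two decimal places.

Ines reaches Redfern along 2 paths.
Via Vireo → Anchor: 70% × 13% × 86% = 7.826%.
Via Vireo: 70% × 11% = 7.7%.
Total: 7.826% + 7.7% = 15.526%.
Rounded: 15.53%.

15.53%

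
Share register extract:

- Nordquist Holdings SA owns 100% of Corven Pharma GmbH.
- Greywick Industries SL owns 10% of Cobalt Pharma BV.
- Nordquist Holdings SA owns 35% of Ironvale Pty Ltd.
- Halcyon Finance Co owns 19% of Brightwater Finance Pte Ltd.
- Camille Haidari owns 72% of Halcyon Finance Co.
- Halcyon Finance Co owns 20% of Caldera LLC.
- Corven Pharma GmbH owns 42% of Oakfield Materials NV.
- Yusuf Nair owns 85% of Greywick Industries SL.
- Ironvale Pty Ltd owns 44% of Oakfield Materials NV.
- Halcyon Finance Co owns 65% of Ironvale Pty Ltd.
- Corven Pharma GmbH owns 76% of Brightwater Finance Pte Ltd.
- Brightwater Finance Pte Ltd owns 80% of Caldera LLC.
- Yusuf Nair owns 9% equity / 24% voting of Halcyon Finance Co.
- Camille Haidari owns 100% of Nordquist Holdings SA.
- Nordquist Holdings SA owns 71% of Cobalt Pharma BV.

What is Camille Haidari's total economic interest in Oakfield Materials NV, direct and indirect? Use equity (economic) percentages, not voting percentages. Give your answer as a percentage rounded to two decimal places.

77.99%

Camille reaches Oakfield along 3 paths.
Via Nordquist → Corven: 100% × 100% × 42% = 42%.
Via Nordquist → Ironvale: 100% × 35% × 44% = 15.4%.
Via Halcyon → Ironvale: 72% × 65% × 44% = 20.592%.
Total: 42% + 15.4% + 20.592% = 77.992%.
Rounded: 77.99%.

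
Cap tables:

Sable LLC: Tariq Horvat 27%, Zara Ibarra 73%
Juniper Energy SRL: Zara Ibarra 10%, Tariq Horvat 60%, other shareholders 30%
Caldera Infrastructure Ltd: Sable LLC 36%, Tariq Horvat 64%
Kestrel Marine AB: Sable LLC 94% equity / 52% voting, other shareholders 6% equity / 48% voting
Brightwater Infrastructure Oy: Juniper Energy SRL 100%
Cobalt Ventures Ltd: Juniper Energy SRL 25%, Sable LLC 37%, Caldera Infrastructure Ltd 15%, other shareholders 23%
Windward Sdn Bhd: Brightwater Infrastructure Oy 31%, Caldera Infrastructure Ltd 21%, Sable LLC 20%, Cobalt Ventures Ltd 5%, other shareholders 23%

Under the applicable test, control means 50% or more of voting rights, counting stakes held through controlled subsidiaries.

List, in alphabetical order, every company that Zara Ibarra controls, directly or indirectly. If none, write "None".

Zara holds 73% of Sable, so Zara controls Sable.
Sable holds 52% of Kestrel, so Zara controls Kestrel.
No other company's threshold is met.

Kestrel Marine AB, Sable LLC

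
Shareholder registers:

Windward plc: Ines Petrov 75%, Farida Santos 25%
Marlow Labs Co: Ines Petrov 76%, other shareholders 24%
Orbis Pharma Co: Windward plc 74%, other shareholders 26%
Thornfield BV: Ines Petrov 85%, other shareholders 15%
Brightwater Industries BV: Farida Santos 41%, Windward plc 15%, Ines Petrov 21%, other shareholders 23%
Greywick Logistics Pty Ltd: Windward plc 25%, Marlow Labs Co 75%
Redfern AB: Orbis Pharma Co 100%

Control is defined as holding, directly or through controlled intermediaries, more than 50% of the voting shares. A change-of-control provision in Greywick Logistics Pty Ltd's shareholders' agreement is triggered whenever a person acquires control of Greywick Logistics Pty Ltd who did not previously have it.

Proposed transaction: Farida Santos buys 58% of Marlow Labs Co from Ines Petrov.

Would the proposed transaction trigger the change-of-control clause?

The purchase adds only to Farida's holdings (Ines's stake shrinks), so Farida is the only person who could newly come to control Greywick.
Farida's largest direct stake is 41% in Brightwater, which does not meet the threshold, so Farida controls no company.
Neither Farida nor any entity Farida controls holds any voting interest in Greywick.
So before the transaction, Farida does not control Greywick.
After the purchase, Farida holds 58% of Marlow directly, and Ines's stake falls to 18%.
Farida holds 58% of Marlow, so Farida controls Marlow.
Marlow holds 75% of Greywick, so Farida controls Greywick.
Farida did not control Greywick before and does after, so the clause is triggered.

Yes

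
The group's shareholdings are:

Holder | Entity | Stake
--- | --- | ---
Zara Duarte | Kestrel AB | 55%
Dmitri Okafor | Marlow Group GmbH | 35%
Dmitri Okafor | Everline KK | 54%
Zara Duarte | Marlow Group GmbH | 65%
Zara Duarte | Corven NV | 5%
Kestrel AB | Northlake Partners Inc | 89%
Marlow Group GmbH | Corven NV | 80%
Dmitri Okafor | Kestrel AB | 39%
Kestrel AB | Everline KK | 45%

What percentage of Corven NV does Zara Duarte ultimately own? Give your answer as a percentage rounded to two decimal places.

Zara reaches Corven along 2 paths.
Via Marlow: 65% × 80% = 52%.
Direct stake: 5% = 5%.
Total: 52% + 5% = 57%.
Rounded: 57.00%.

57.00%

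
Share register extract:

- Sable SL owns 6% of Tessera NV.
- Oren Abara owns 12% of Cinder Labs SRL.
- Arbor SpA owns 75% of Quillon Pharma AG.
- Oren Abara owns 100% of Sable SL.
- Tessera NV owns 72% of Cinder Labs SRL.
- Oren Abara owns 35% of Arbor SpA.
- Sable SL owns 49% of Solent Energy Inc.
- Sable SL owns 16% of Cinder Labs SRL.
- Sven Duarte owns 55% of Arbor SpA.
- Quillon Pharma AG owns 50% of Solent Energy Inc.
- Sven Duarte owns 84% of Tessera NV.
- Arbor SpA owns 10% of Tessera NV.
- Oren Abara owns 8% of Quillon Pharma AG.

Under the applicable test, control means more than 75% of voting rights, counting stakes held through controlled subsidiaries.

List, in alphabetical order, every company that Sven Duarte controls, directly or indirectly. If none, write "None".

Tessera NV

Sven holds 84% of Tessera, so Sven controls Tessera.
No other company's threshold is met.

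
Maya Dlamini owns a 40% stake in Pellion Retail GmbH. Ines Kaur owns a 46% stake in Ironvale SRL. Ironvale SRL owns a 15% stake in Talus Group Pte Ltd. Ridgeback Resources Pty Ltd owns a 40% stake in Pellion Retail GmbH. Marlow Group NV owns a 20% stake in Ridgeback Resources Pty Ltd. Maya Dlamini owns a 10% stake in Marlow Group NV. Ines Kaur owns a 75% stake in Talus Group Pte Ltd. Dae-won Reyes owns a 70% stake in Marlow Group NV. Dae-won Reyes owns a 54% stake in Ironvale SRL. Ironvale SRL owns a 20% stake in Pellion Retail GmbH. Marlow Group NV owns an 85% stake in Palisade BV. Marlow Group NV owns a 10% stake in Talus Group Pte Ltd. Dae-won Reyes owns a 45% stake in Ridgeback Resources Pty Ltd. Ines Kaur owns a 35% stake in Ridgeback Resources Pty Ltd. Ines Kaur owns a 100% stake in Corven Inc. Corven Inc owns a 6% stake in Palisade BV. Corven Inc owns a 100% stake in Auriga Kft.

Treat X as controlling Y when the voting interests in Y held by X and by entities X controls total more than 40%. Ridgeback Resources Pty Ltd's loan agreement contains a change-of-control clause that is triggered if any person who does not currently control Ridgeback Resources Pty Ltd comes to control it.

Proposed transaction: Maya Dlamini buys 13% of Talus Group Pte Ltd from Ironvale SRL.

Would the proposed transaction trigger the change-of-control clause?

No

The purchase adds only to Maya's holdings (Ironvale's stake shrinks), so Maya is the only person who could newly come to control Ridgeback.
Maya's largest direct stake is 40% in Pellion, which does not meet the threshold, so Maya controls no company.
Neither Maya nor any entity Maya controls holds any voting interest in Ridgeback.
So before the transaction, Maya does not control Ridgeback.
After the purchase, Maya holds 13% of Talus directly, and Ironvale's stake falls to 2%.
Maya's side now holds 13% of Talus, not > 40%, so Maya still does not control Talus.
After the transaction, neither Maya nor any entity Maya controls holds a voting interest in Ridgeback, so Maya still does not control it.
No new person acquires control, so the clause is not triggered.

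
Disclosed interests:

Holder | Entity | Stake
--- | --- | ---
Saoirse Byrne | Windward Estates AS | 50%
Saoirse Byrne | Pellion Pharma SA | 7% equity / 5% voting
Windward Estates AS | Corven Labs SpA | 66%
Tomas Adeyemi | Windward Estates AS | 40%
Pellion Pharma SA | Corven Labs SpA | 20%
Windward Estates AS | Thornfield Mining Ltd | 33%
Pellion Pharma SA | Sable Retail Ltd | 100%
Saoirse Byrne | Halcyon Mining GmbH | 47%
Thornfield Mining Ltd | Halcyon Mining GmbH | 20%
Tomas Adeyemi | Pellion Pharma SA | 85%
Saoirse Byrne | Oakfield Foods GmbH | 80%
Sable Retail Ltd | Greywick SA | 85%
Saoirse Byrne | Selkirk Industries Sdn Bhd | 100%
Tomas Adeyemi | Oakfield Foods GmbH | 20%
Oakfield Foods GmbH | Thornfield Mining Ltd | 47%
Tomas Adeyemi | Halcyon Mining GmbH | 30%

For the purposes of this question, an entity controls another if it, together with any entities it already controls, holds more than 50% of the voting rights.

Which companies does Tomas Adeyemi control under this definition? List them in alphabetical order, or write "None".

Tomas holds 85% of Pellion, so Tomas controls Pellion.
Pellion holds 100% of Sable, so Tomas controls Sable.
Sable holds 85% of Greywick, so Tomas controls Greywick.
No other company's threshold is met.

Greywick SA, Pellion Pharma SA, Sable Retail Ltd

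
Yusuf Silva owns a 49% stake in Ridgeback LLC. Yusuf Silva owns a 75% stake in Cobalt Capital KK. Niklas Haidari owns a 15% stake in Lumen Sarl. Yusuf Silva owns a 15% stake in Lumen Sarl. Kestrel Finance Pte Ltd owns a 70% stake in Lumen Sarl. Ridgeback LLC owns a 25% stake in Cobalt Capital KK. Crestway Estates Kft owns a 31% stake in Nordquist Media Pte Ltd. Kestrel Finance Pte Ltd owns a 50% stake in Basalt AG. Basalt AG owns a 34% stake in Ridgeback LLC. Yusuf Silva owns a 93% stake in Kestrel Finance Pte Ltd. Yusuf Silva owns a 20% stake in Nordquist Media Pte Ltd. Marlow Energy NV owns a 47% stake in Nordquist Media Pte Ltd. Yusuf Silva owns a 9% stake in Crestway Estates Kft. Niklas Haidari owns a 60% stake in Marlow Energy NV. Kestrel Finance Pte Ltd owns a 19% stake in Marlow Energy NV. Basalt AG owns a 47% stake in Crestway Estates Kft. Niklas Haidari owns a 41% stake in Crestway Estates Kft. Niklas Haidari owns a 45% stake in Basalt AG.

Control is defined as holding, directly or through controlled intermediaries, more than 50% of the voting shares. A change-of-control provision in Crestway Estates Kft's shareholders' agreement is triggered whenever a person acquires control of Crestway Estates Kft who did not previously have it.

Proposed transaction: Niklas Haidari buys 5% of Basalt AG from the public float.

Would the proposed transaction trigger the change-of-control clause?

The purchase changes only Niklas's holdings, so Niklas is the only person who could newly come to control Crestway.
Niklas holds 60% of Marlow, so Niklas controls Marlow.
In Crestway, Niklas's side holds only 41%, not > 50%.
So before the transaction, Niklas does not control Crestway.
After the purchase, Niklas's direct stake in Basalt rises to 45% + 5% = 50%.
Niklas's side now holds 50% of Basalt, not > 50%, so Niklas still does not control Basalt.
After the transaction, Niklas's side holds 41% of Crestway, not > 50%, so Niklas still does not control Crestway.
No new person acquires control, so the clause is not triggered.

No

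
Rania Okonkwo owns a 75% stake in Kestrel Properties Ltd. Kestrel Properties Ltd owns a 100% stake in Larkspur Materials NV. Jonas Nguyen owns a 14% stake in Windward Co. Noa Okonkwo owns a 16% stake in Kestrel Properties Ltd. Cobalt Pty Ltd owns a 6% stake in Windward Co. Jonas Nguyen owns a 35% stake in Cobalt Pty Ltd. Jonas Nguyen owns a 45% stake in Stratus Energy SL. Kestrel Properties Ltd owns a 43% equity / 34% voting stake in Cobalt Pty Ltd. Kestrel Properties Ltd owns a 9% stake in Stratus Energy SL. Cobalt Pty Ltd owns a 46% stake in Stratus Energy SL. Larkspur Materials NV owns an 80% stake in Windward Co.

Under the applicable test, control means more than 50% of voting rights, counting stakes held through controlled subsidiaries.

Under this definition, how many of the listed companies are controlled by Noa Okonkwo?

0

Noa's largest direct stake is 16% in Kestrel, which does not meet the threshold.
Noa controls 0 companies.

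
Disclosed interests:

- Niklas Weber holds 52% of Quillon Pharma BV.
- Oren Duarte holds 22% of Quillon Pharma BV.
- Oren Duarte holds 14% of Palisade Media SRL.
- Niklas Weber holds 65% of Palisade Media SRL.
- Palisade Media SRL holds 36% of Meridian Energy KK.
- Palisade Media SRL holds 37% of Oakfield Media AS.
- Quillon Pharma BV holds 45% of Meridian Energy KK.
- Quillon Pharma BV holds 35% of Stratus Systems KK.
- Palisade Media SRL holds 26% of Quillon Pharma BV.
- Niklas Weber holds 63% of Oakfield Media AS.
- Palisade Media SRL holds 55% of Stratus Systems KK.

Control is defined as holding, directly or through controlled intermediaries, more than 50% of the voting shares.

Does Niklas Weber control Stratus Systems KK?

Niklas holds 65% of Palisade, so Niklas controls Palisade.
Palisade and Niklas together hold 26% + 52% = 78% of Quillon, so Niklas controls Quillon.
Palisade and Quillon together hold 55% + 35% = 90% of Stratus, so Niklas controls Stratus.

Yes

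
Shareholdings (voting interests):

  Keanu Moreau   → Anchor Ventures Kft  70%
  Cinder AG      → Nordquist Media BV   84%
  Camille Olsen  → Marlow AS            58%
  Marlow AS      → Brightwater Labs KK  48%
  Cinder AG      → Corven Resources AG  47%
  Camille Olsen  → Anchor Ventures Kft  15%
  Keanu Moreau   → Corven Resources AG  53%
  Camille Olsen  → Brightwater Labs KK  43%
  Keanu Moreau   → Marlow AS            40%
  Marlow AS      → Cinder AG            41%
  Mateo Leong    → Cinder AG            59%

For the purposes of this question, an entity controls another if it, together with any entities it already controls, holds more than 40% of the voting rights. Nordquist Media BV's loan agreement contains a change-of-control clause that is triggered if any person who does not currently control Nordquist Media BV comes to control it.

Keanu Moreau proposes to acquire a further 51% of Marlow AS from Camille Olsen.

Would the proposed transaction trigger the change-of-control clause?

Yes

The purchase adds only to Keanu's holdings (Camille's stake shrinks), so Keanu is the only person who could newly come to control Nordquist.
Keanu holds 53% of Corven, so Keanu controls Corven.
Keanu holds 70% of Anchor, so Keanu controls Anchor.
Neither Keanu nor any entity Keanu controls holds any voting interest in Nordquist.
So before the transaction, Keanu does not control Nordquist.
After the purchase, Keanu's direct stake in Marlow rises to 40% + 51% = 91%, and Camille's stake falls to 7%.
Keanu holds 91% of Marlow, so Keanu controls Marlow.
Marlow holds 41% of Cinder, so Keanu controls Cinder.
Cinder holds 84% of Nordquist, so Keanu controls Nordquist.
Keanu did not control Nordquist before and does after, so the clause is triggered.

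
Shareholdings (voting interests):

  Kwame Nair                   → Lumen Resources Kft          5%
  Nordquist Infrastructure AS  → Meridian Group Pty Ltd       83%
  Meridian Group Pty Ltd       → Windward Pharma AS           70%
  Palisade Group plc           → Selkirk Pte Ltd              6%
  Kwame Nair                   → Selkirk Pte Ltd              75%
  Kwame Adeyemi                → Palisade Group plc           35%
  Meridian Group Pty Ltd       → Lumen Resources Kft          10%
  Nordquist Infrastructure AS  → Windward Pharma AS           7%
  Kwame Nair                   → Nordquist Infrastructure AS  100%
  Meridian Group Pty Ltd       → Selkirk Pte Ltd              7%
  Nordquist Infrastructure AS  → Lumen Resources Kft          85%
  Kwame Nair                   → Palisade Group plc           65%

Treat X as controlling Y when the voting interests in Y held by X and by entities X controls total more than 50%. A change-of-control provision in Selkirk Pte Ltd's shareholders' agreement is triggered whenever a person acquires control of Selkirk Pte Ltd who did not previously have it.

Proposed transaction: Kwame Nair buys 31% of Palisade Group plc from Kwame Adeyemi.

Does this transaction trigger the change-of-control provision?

The purchase adds only to Kwame Nair's holdings (Kwame Adeyemi's stake shrinks), so Kwame Nair is the only person who could newly come to control Selkirk.
Kwame Nair holds 65% of Palisade, so Kwame Nair controls Palisade.
Kwame Nair holds 100% of Nordquist, so Kwame Nair controls Nordquist.
Nordquist holds 83% of Meridian, so Kwame Nair controls Meridian.
Kwame Nair and Meridian and Palisade together hold 75% + 7% + 6% = 88% of Selkirk, so Kwame Nair controls Selkirk.
So Kwame Nair already controls Selkirk before the transaction.
After the purchase, Kwame Nair's direct stake in Palisade rises to 65% + 31% = 96%, and Kwame Adeyemi's stake falls to 4%.
Kwame Nair controlled Selkirk already, so this is not a new person acquiring control; every other person's position is unchanged or reduced.
No new person acquires control, so the clause is not triggered.

No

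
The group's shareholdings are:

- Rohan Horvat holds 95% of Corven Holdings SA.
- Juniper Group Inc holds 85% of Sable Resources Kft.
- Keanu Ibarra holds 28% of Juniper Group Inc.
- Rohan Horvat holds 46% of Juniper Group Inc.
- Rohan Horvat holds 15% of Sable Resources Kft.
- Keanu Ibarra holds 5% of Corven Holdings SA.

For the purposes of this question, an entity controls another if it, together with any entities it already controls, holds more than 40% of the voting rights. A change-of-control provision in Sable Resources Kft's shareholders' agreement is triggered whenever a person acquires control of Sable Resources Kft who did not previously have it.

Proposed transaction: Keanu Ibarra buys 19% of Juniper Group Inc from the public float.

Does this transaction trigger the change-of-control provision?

Yes

The purchase changes only Keanu's holdings, so Keanu is the only person who could newly come to control Sable.
Keanu's largest direct stake is 28% in Juniper, which does not meet the threshold, so Keanu controls no company.
Neither Keanu nor any entity Keanu controls holds any voting interest in Sable.
So before the transaction, Keanu does not control Sable.
After the purchase, Keanu's direct stake in Juniper rises to 28% + 19% = 47%.
Keanu holds 47% of Juniper, so Keanu controls Juniper.
Juniper holds 85% of Sable, so Keanu controls Sable.
Keanu did not control Sable before and does after, so the clause is triggered.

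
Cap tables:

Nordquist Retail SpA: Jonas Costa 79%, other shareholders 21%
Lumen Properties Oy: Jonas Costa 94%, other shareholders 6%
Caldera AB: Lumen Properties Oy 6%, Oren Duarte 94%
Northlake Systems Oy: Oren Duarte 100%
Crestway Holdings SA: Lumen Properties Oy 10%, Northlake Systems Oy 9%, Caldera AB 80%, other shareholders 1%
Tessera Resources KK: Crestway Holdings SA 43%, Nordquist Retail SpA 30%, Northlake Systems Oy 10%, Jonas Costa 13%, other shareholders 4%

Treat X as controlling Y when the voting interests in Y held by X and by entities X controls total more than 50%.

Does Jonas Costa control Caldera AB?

No

Jonas holds 79% of Nordquist, so Jonas controls Nordquist.
Jonas holds 94% of Lumen, so Jonas controls Lumen.
In Caldera, Jonas's side holds only 6%, not > 50%.
So Jonas does not control Caldera.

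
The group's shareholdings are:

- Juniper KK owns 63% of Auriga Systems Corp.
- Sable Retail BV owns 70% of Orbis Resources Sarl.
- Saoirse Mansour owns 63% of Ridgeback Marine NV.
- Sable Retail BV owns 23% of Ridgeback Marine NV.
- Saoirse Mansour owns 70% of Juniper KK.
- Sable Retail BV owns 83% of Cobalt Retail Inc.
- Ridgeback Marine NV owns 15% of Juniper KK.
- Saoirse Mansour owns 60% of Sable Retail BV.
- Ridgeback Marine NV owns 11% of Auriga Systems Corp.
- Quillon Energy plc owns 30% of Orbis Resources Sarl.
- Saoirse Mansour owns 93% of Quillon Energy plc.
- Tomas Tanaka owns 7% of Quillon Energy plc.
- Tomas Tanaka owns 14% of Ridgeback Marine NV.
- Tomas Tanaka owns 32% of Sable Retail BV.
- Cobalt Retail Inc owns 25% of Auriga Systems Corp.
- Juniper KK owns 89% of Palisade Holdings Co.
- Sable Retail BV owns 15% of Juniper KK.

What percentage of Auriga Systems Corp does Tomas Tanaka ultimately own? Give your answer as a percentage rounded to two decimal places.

14.03%

Tomas reaches Auriga along 6 paths.
Via Sable → Cobalt: 32% × 83% × 25% = 6.64%.
Via Sable → Ridgeback: 32% × 23% × 11% = 0.8096%.
Via Ridgeback: 14% × 11% = 1.54%.
Via Sable → Juniper: 32% × 15% × 63% = 3.024%.
Via Sable → Ridgeback → Juniper: 32% × 23% × 15% × 63% = 0.69552%.
Via Ridgeback → Juniper: 14% × 15% × 63% = 1.323%.
Total: 6.64% + 0.8096% + 1.54% + 3.024% + 0.69552% + 1.323% = 14.03212%.
Rounded: 14.03%.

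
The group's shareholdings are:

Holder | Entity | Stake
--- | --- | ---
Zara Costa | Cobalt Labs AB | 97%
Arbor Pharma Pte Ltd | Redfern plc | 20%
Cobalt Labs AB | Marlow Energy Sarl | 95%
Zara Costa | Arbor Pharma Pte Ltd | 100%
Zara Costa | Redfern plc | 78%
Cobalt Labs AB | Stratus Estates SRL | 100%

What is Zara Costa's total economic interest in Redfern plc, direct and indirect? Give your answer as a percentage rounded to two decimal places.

Zara reaches Redfern along 2 paths.
Via Arbor: 100% × 20% = 20%.
Direct stake: 78% = 78%.
Total: 20% + 78% = 98%.
Rounded: 98.00%.

98.00%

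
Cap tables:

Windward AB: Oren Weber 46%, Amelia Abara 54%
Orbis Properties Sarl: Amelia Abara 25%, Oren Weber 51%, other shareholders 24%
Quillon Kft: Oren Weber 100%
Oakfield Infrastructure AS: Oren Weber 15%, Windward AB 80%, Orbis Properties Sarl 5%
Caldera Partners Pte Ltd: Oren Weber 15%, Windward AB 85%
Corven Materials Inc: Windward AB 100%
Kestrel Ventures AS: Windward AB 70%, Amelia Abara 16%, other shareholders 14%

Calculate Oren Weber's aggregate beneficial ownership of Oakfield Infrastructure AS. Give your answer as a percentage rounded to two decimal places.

54.35%

Oren reaches Oakfield along 3 paths.
Direct stake: 15% = 15%.
Via Windward: 46% × 80% = 36.8%.
Via Orbis: 51% × 5% = 2.55%.
Total: 15% + 36.8% + 2.55% = 54.35%.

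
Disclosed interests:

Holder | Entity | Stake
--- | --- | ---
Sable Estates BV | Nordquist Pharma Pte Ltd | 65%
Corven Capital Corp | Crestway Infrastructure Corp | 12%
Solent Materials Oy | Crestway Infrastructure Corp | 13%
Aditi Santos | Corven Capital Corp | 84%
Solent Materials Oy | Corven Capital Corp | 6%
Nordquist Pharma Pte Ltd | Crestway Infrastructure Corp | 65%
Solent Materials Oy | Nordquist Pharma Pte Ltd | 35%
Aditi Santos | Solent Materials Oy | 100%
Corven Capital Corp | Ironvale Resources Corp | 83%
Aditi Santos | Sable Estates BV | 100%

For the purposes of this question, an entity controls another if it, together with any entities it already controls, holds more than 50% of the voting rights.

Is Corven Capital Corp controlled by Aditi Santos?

Yes

Aditi holds 100% of Solent, so Aditi controls Solent.
Solent and Aditi together hold 6% + 84% = 90% of Corven, so Aditi controls Corven.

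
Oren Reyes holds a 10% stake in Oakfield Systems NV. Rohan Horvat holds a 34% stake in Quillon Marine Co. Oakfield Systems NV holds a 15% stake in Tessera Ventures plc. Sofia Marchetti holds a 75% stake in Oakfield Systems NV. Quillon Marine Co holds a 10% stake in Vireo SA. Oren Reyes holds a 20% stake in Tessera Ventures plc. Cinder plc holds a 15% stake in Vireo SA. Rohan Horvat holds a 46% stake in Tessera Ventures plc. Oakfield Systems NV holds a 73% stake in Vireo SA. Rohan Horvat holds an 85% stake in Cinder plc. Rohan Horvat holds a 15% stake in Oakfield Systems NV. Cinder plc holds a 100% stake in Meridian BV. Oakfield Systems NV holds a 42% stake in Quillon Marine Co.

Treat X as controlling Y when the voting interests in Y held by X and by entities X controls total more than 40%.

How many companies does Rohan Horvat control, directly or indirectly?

3

Rohan holds 85% of Cinder, so Rohan controls Cinder.
Rohan holds 46% of Tessera, so Rohan controls Tessera.
Cinder holds 100% of Meridian, so Rohan controls Meridian.
No other company's threshold is met.
Rohan controls 3 companies.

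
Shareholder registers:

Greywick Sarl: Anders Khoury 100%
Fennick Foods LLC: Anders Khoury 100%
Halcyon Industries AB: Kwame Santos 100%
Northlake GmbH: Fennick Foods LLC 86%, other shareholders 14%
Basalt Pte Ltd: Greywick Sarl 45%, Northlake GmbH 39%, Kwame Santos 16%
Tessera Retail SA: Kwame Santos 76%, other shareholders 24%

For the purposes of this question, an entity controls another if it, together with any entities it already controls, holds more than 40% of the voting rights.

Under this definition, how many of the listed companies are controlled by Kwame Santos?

2

Kwame holds 100% of Halcyon, so Kwame controls Halcyon.
Kwame holds 76% of Tessera, so Kwame controls Tessera.
No other company's threshold is met.
Kwame controls 2 companies.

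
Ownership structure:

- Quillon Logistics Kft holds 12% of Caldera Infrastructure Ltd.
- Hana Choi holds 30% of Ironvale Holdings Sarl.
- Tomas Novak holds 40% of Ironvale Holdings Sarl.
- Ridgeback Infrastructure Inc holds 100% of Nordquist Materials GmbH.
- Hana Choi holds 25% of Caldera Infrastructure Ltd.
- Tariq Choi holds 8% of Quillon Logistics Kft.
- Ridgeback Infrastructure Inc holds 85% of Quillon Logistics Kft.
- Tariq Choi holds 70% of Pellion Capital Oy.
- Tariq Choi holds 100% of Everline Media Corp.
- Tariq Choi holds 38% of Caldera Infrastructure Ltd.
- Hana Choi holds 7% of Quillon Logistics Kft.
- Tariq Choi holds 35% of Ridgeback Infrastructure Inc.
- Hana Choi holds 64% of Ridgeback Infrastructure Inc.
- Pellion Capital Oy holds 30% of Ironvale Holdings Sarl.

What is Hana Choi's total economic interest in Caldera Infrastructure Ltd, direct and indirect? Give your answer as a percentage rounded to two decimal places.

Hana reaches Caldera along 3 paths.
Direct stake: 25% = 25%.
Via Quillon: 7% × 12% = 0.84%.
Via Ridgeback → Quillon: 64% × 85% × 12% = 6.528%.
Total: 25% + 0.84% + 6.528% = 32.368%.
Rounded: 32.37%.

32.37%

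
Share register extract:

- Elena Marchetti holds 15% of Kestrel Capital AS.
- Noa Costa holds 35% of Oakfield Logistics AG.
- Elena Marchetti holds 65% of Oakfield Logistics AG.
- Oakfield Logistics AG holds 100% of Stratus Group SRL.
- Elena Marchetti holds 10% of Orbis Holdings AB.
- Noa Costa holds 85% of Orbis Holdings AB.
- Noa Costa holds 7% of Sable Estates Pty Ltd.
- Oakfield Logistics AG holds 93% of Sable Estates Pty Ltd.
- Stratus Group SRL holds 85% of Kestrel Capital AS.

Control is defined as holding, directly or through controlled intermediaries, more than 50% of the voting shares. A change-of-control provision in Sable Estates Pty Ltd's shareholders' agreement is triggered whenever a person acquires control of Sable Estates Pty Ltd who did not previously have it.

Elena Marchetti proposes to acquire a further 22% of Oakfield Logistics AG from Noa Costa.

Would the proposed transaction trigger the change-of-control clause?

The purchase adds only to Elena's holdings (Noa's stake shrinks), so Elena is the only person who could newly come to control Sable.
Elena holds 65% of Oakfield, so Elena controls Oakfield.
Oakfield holds 93% of Sable, so Elena controls Sable.
So Elena already controls Sable before the transaction.
After the purchase, Elena's direct stake in Oakfield rises to 65% + 22% = 87%, and Noa's stake falls to 13%.
Elena controlled Sable already, so this is not a new person acquiring control; every other person's position is unchanged or reduced.
No new person acquires control, so the clause is not triggered.

No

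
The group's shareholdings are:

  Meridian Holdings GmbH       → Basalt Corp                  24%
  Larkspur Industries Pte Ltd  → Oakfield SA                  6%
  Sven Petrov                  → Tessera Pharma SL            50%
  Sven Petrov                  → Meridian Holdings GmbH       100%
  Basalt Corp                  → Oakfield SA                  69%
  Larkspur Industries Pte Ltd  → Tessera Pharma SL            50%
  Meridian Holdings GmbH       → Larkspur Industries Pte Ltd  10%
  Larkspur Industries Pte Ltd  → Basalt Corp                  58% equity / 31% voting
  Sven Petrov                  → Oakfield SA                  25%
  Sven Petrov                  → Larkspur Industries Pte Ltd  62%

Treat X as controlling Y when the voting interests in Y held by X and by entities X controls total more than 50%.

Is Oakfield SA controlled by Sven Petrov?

Yes

Sven holds 100% of Meridian, so Sven controls Meridian.
Meridian and Sven together hold 10% + 62% = 72% of Larkspur, so Sven controls Larkspur.
Larkspur and Meridian together hold 31% + 24% = 55% of Basalt, so Sven controls Basalt.
Larkspur and Sven and Basalt together hold 6% + 25% + 69% = 100% of Oakfield, so Sven controls Oakfield.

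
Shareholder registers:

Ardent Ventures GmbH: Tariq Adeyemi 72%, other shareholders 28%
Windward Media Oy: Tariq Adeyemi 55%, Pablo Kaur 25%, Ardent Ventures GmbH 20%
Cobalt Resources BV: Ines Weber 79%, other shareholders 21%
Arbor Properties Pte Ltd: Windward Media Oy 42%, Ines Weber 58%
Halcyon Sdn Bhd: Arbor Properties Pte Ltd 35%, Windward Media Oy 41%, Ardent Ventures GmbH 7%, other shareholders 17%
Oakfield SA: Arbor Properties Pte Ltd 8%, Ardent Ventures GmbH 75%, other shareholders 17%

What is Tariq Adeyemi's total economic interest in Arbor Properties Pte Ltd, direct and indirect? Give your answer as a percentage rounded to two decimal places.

Tariq reaches Arbor along 2 paths.
Via Windward: 55% × 42% = 23.1%.
Via Ardent → Windward: 72% × 20% × 42% = 6.048%.
Total: 23.1% + 6.048% = 29.148%.
Rounded: 29.15%.

29.15%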